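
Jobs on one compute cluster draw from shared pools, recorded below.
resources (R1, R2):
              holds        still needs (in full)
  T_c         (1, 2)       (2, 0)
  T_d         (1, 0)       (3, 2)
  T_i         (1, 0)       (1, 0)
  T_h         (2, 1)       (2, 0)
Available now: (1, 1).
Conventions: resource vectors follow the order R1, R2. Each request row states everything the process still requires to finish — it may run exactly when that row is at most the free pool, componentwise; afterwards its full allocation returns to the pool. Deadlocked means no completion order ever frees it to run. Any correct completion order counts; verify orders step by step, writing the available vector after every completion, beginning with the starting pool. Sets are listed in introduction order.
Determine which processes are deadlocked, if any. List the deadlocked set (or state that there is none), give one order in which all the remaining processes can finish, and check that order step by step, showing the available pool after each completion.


No process is deadlocked.
Key observation: the pool covers T_i at once, and every later process fits after earlier releases.
The rest can finish in the order T_i, T_c, T_d, T_h. Walking it through:
  pool = (1, 1)
  T_i: need (1, 0) fits (1, 1); releases (1, 0), pool now (2, 1)
  T_c: need (2, 0) fits (2, 1); releases (1, 2), pool now (3, 3)
  T_d: need (3, 2) fits (3, 3); releases (1, 0), pool now (4, 3)
  T_h: need (2, 0) fits (4, 3); releases (2, 1), pool now (6, 4)


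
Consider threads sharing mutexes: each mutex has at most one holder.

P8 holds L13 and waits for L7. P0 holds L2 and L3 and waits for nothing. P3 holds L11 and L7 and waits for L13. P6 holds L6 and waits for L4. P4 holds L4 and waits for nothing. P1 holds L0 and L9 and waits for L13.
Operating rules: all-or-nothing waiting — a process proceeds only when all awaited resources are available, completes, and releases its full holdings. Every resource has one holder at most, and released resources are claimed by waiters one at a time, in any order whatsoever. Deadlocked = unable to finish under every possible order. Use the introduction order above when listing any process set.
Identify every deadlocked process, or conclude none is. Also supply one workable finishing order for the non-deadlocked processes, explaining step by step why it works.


Deadlocked: P8, P3 and P1.
Key observation: the wait chain closes on itself along P8 -> P3 -> P8; P1 waits into the deadlock from upstream.
A valid finishing order for the others: P4, P6, P0.
Step-by-step check:
  P4: no waits; runs immediately, freeing L4
  run P6 (all its waits — L4 — are resolved); releases L6
  P0: no waits; runs immediately, freeing L2 and L3


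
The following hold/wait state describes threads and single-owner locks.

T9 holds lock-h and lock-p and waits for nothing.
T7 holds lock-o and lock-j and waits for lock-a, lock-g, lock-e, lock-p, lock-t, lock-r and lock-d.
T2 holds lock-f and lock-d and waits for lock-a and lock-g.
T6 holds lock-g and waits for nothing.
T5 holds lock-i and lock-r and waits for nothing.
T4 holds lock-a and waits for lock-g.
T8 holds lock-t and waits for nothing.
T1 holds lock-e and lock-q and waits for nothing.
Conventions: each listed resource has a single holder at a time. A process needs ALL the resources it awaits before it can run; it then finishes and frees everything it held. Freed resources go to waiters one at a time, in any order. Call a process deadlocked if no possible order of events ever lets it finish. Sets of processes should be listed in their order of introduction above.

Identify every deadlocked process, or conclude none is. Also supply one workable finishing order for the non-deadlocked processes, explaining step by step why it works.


No process is deadlocked.
Key observation: every chain of waits terminates; starting from the processes that wait on nothing, all the rest unlock in turn.
One completion order for the rest: T9, T8, T1, T6, T5, T4, T2, T7.
Walking it through:
  T9: no waits; runs immediately, freeing lock-h and lock-p
  T8: no waits; runs immediately, freeing lock-t
  T1: no waits; runs immediately, freeing lock-e and lock-q
  T6: no waits; runs immediately, freeing lock-g
  T5: no waits; runs immediately, freeing lock-i and lock-r
  run T4 (all its waits — lock-g — are resolved); releases lock-a
  run T2 (all its waits — lock-a and lock-g — are resolved); releases lock-f and lock-d
  run T7 (all its waits — lock-a, lock-g, lock-e, lock-p, lock-t, lock-r and lock-d — are resolved); releases lock-o and lock-j


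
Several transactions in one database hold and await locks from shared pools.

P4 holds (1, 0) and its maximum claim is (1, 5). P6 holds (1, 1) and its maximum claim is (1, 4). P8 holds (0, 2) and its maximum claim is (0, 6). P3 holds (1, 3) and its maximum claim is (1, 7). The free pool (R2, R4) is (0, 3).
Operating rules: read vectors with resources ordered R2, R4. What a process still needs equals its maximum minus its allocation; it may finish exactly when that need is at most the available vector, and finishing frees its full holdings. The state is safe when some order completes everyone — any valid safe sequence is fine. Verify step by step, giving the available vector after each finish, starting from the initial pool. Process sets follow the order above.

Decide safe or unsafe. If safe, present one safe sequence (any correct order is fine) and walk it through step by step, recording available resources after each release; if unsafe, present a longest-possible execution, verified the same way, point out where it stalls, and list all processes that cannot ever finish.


SAFE, for example via the order P6, P8, P3, P4.
Key observation: the first exact fit in this order is P6 — it needs (0, 3) with (0, 3) free, meeting a requested resource to the last unit.
Walking it through:
  pool = (0, 3)
  P6 needs (0, 3) <= (0, 3) -> finishes; pool += (1, 1) = (1, 4)
  P8 needs (0, 4) <= (1, 4) -> finishes; pool += (0, 2) = (1, 6)
  P3 needs (0, 4) <= (1, 6) -> finishes; pool += (1, 3) = (2, 9)
  P4 needs (0, 5) <= (2, 9) -> finishes; pool += (1, 0) = (3, 9)


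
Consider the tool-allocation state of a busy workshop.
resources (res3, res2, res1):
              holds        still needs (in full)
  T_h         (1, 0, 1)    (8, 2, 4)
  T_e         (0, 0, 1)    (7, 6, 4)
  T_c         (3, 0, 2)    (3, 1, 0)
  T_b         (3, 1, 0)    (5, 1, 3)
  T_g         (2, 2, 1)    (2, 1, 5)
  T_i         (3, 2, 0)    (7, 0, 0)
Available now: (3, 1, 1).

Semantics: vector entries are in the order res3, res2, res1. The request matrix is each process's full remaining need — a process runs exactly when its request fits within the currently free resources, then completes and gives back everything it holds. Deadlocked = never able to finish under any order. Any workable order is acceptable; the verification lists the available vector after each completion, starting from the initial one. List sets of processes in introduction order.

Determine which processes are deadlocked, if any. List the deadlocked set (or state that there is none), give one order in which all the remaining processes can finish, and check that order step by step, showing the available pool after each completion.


Deadlocked set: T_h, T_e and T_g.
Key observation: no order helps: past T_c, T_b, T_i, the free pool tops out at (12, 4, 3), below what each blocked process needs in res1.
One completion order for the rest: T_c, T_b, T_i. Step-by-step check:
  pool = (3, 1, 1)
  run T_c (needs (3, 1, 0), free (3, 1, 1)); after release of (3, 0, 2) the pool is (6, 1, 3)
  run T_b (needs (5, 1, 3), free (6, 1, 3)); after release of (3, 1, 0) the pool is (9, 2, 3)
  run T_i (needs (7, 0, 0), free (9, 2, 3)); after release of (3, 2, 0) the pool is (12, 4, 3)
The blocked processes can never fit:
  T_h cannot run: need (8, 2, 4) vs free (12, 4, 3) (insufficient res1)
  T_e cannot run: need (7, 6, 4) vs free (12, 4, 3) (insufficient res2 and res1)
  T_g cannot run: need (2, 1, 5) vs free (12, 4, 3) (insufficient res1)


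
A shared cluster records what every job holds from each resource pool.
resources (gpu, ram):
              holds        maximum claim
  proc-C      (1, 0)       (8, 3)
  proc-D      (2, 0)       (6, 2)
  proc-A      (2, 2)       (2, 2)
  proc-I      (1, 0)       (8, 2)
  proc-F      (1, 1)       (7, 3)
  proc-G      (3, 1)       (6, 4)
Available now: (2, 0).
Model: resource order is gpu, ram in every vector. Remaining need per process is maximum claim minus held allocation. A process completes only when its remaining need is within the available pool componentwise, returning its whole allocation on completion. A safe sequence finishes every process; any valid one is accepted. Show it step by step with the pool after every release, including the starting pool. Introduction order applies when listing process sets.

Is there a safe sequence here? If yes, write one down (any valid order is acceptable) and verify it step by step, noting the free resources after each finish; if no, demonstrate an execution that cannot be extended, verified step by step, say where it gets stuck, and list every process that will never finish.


SAFE. One safe sequence: proc-A, proc-D, proc-F, proc-I, proc-C, proc-G.
Key observation: reading the order forward, proc-D is the first process whose need (4, 2) meets the free pool (4, 2) exactly on a resource it requests.
Walking it through:
  pool = (2, 0)
  proc-A: need (0, 0) fits (2, 0); releases (2, 2), pool now (4, 2)
  proc-D: need (4, 2) fits (4, 2); releases (2, 0), pool now (6, 2)
  proc-F: need (6, 2) fits (6, 2); releases (1, 1), pool now (7, 3)
  proc-I: need (7, 2) fits (7, 3); releases (1, 0), pool now (8, 3)
  proc-C: need (7, 3) fits (8, 3); releases (1, 0), pool now (9, 3)
  proc-G: need (3, 3) fits (9, 3); releases (3, 1), pool now (12, 4)


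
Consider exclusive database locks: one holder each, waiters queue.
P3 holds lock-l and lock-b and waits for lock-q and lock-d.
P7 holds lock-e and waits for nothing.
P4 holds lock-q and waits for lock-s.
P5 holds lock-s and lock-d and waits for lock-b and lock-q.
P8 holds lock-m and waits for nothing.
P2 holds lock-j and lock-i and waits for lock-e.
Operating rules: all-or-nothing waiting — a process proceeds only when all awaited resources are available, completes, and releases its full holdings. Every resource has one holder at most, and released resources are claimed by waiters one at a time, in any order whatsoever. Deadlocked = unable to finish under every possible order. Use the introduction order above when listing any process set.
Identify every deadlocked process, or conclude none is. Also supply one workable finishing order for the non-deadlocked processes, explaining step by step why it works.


Deadlocked set: P3, P4 and P5.
Key observation: the wait chain closes on itself along P3 -> P4 -> P5 -> P3; no other process is dragged down with it.
The rest can finish in the order P7, P8, P2.
Step-by-step check:
  run P7 (it waits on nothing); releases lock-e
  run P8 (it waits on nothing); releases lock-m
  P2 waits on lock-e — all released -> runs and releases lock-j and lock-i


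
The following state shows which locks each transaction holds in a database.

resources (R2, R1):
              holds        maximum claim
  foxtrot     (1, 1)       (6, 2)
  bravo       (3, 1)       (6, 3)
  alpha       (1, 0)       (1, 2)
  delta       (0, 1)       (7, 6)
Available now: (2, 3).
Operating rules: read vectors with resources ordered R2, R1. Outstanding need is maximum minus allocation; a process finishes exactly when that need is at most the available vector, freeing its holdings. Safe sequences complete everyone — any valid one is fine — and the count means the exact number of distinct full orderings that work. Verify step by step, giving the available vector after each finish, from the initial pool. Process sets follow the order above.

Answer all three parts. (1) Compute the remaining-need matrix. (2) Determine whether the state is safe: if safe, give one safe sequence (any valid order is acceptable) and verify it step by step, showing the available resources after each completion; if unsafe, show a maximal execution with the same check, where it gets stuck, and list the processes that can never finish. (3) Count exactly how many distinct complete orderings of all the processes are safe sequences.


(1) Need matrix, components ordered R2, R1:
  foxtrot: (5, 1)
  bravo: (3, 2)
  alpha: (0, 2)
  delta: (7, 5)
(2) SAFE, for example via the order alpha, bravo, foxtrot, delta.
Key observation: bravo marks the first exact bind of the order: its need (3, 2) fits the free (3, 3) with zero slack on a requested resource.
Verifying each step:
  pool = (2, 3)
  alpha needs (0, 2) <= (2, 3) -> finishes; pool += (1, 0) = (3, 3)
  bravo needs (3, 2) <= (3, 3) -> finishes; pool += (3, 1) = (6, 4)
  foxtrot needs (5, 1) <= (6, 4) -> finishes; pool += (1, 1) = (7, 5)
  delta needs (7, 5) <= (7, 5) -> finishes; pool += (0, 1) = (7, 6)
(3) The exact count: 1 of the possible complete orderings is a safe sequence.


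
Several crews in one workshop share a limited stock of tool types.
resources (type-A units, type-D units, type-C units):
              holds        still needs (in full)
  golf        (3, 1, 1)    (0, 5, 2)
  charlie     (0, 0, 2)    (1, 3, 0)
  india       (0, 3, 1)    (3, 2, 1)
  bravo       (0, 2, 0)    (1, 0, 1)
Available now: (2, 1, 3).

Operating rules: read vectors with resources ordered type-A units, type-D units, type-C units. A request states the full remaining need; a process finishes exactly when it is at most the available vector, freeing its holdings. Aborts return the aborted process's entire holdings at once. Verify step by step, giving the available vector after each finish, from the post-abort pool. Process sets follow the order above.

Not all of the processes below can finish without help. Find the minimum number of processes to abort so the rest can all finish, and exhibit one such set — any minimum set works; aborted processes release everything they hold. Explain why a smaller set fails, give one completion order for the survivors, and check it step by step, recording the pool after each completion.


The answer: abort golf.
Key observation: india could never have finished before the abort; with (3, 1, 1) returned by golf, it fits at step 1.
No smaller set exists: with zero aborts the deadlock remains.
One survivor order: india, bravo, charlie. Walking it through (post-abort pool first):
  pool = (5, 2, 4)
  india: need (3, 2, 1) fits (5, 2, 4); releases (0, 3, 1), pool now (5, 5, 5)
  bravo: need (1, 0, 1) fits (5, 5, 5); releases (0, 2, 0), pool now (5, 7, 5)
  charlie: need (1, 3, 0) fits (5, 7, 5); releases (0, 0, 2), pool now (5, 7, 7)


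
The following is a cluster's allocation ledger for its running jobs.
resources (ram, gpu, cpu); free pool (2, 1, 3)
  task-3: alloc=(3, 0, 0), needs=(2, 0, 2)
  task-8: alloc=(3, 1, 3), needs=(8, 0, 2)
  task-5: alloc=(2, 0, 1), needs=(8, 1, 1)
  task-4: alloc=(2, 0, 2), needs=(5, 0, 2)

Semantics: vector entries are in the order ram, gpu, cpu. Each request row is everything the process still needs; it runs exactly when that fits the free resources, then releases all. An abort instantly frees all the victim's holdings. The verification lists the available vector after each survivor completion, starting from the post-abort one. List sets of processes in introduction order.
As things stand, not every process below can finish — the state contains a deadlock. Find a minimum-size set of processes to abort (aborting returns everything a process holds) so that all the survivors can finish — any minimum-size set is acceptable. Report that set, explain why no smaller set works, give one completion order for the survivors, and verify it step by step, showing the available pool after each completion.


The answer: abort task-8.
Key observation: task-5 had no path to completion before; after the abort of task-8 ((3, 1, 3) returned), step 3 is where it fits.
No smaller set exists: with zero aborts the deadlock remains.
One survivor order: task-3, task-4, task-5. Check, step by step (post-abort pool first):
  pool = (5, 2, 6)
  task-3 needs (2, 0, 2) <= (5, 2, 6) -> finishes; pool += (3, 0, 0) = (8, 2, 6)
  task-4 needs (5, 0, 2) <= (8, 2, 6) -> finishes; pool += (2, 0, 2) = (10, 2, 8)
  task-5 needs (8, 1, 1) <= (10, 2, 8) -> finishes; pool += (2, 0, 1) = (12, 2, 9)


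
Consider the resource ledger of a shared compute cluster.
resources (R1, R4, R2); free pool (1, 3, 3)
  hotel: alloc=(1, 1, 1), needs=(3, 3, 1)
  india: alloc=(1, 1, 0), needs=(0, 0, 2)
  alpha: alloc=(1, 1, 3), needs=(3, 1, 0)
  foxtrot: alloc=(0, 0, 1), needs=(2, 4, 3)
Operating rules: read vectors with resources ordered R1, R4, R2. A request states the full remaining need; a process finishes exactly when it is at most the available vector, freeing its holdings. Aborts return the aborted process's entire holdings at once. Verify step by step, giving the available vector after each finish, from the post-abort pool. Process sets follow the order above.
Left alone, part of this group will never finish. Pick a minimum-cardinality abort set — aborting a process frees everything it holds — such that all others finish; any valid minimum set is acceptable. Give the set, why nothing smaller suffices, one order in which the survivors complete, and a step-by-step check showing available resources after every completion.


The answer: abort hotel.
Key observation: alpha had no path to completion before; after the abort of hotel ((1, 1, 1) returned), step 2 is where it fits.
No smaller set exists: with zero aborts the deadlock remains.
Survivors finish in the order: india, alpha, foxtrot. Step-by-step check (pool after the aborts first):
  pool = (2, 4, 4)
  run india (needs (0, 0, 2), free (2, 4, 4)); after release of (1, 1, 0) the pool is (3, 5, 4)
  run alpha (needs (3, 1, 0), free (3, 5, 4)); after release of (1, 1, 3) the pool is (4, 6, 7)
  run foxtrot (needs (2, 4, 3), free (4, 6, 7)); after release of (0, 0, 1) the pool is (4, 6, 8)


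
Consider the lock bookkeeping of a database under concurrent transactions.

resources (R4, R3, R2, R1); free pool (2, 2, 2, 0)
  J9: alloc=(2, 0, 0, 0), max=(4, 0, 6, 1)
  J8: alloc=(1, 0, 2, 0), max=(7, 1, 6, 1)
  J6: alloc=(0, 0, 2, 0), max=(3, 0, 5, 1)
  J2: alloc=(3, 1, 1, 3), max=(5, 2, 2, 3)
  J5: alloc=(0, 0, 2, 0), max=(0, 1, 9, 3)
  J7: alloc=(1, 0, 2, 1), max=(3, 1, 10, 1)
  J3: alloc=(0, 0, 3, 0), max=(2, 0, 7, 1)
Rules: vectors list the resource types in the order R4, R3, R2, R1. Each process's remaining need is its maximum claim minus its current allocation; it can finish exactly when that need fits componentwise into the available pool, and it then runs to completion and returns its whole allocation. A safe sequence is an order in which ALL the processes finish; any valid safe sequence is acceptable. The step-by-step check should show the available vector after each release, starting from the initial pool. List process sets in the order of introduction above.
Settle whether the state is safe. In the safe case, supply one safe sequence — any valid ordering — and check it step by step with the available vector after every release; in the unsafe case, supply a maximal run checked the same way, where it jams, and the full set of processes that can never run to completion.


SAFE, for example via the order J2, J6, J3, J7, J9, J5, J8.
Key observation: the first exact fit in this order is J2 — it needs (2, 1, 1, 0) with (2, 2, 2, 0) free, meeting a requested resource to the last unit.
Walking it through:
  pool = (2, 2, 2, 0)
  J2: need (2, 1, 1, 0) fits (2, 2, 2, 0); releases (3, 1, 1, 3), pool now (5, 3, 3, 3)
  J6: need (3, 0, 3, 1) fits (5, 3, 3, 3); releases (0, 0, 2, 0), pool now (5, 3, 5, 3)
  J3: need (2, 0, 4, 1) fits (5, 3, 5, 3); releases (0, 0, 3, 0), pool now (5, 3, 8, 3)
  J7: need (2, 1, 8, 0) fits (5, 3, 8, 3); releases (1, 0, 2, 1), pool now (6, 3, 10, 4)
  J9: need (2, 0, 6, 1) fits (6, 3, 10, 4); releases (2, 0, 0, 0), pool now (8, 3, 10, 4)
  J5: need (0, 1, 7, 3) fits (8, 3, 10, 4); releases (0, 0, 2, 0), pool now (8, 3, 12, 4)
  J8: need (6, 1, 4, 1) fits (8, 3, 12, 4); releases (1, 0, 2, 0), pool now (9, 3, 14, 4)


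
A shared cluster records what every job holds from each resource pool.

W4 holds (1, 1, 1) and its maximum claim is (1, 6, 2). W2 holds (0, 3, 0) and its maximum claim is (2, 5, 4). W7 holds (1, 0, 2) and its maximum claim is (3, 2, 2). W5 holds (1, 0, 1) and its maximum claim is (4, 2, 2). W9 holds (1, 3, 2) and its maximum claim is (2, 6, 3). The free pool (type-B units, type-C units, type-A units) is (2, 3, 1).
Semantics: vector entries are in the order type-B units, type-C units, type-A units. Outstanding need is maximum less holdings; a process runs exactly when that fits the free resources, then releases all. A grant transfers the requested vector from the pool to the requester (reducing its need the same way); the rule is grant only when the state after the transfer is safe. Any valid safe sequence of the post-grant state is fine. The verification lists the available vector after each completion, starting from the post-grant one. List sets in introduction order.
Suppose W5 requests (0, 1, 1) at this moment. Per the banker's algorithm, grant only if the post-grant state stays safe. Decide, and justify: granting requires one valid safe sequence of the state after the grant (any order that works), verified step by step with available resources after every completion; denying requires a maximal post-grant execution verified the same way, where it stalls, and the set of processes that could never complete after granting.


GRANT — the state after the grant stays safe, e.g. via W7, W5, W2, W4, W9.
Key observation: (2, 2, 0) free after granting still covers W7 first, and each release covers the next.
Check on the post-grant state, step by step:
  pool = (2, 2, 0)
  W7: need (2, 2, 0) fits (2, 2, 0); releases (1, 0, 2), pool now (3, 2, 2)
  W5: need (3, 1, 0) fits (3, 2, 2); releases (1, 1, 2), pool now (4, 3, 4)
  W2: need (2, 2, 4) fits (4, 3, 4); releases (0, 3, 0), pool now (4, 6, 4)
  W4: need (0, 5, 1) fits (4, 6, 4); releases (1, 1, 1), pool now (5, 7, 5)
  W9: need (1, 3, 1) fits (5, 7, 5); releases (1, 3, 2), pool now (6, 10, 7)


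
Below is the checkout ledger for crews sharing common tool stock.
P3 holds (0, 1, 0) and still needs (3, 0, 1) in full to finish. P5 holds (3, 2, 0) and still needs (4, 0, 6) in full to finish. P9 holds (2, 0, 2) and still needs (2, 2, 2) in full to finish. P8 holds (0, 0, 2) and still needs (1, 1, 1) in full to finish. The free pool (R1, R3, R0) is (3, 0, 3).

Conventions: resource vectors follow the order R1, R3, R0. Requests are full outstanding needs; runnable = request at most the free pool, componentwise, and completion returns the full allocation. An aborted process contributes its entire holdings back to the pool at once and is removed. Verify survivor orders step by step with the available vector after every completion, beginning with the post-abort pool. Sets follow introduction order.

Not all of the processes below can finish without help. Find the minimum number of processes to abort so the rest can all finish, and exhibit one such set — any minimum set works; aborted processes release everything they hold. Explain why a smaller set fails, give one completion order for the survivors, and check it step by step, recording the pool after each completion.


Abort P5.
Key observation: no ordering could ever have run P9 before the abort of P5; with (3, 2, 0) back in the pool it fits at step 1.
No smaller set exists: with zero aborts the deadlock remains.
The survivors complete as P9, P3, P8. Verifying each step (starting from the post-abort pool):
  pool = (6, 2, 3)
  P9 needs (2, 2, 2) <= (6, 2, 3) -> finishes; pool += (2, 0, 2) = (8, 2, 5)
  P3 needs (3, 0, 1) <= (8, 2, 5) -> finishes; pool += (0, 1, 0) = (8, 3, 5)
  P8 needs (1, 1, 1) <= (8, 3, 5) -> finishes; pool += (0, 0, 2) = (8, 3, 7)


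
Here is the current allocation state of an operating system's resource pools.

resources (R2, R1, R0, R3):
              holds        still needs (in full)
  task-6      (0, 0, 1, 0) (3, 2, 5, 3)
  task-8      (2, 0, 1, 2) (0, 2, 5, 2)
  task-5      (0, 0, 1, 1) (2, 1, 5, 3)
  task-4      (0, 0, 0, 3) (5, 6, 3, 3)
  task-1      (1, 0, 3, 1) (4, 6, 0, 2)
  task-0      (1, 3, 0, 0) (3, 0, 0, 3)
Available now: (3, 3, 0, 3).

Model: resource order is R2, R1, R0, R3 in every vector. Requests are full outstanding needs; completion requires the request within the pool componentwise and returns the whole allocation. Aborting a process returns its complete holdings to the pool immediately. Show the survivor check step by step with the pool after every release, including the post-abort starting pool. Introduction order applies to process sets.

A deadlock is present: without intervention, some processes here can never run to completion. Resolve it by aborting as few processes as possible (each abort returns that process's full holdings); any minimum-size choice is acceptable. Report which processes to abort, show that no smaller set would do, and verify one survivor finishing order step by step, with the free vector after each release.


The answer: abort task-6 and task-8.
Key observation: task-5 could never have finished before the abort; with (2, 0, 2, 2) returned by task-6 and task-8, it fits at step 4.
No one abort is enough; case by case: task-6 alone leaves task-8 blocked (short on R0); task-8 alone leaves task-6 blocked (short on R0); task-5 alone leaves task-6 blocked (short on R0); task-4 alone leaves task-6 blocked (short on R0); task-1 alone leaves task-6 blocked (short on R0); task-0 alone leaves task-6 blocked (short on R0).
One survivor order: task-0, task-1, task-4, task-5. Check, step by step (post-abort pool first):
  pool = (5, 3, 2, 5)
  task-0: need (3, 0, 0, 3) fits (5, 3, 2, 5); releases (1, 3, 0, 0), pool now (6, 6, 2, 5)
  task-1: need (4, 6, 0, 2) fits (6, 6, 2, 5); releases (1, 0, 3, 1), pool now (7, 6, 5, 6)
  task-4: need (5, 6, 3, 3) fits (7, 6, 5, 6); releases (0, 0, 0, 3), pool now (7, 6, 5, 9)
  task-5: need (2, 1, 5, 3) fits (7, 6, 5, 9); releases (0, 0, 1, 1), pool now (7, 6, 6, 10)


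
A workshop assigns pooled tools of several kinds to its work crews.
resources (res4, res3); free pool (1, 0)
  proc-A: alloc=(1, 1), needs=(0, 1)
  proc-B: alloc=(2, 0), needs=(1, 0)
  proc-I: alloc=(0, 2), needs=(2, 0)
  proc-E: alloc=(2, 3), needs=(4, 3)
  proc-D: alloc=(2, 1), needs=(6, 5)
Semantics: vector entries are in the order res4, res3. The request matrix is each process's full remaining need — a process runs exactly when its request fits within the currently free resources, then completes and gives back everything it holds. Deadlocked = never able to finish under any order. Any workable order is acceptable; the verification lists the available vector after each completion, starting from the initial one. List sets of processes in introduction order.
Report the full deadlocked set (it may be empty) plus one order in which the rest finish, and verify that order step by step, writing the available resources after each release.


No process is deadlocked.
Key observation: the pool covers proc-B at once, and every later process fits after earlier releases.
The rest can finish in the order proc-B, proc-I, proc-A, proc-E, proc-D. Verifying each step:
  pool = (1, 0)
  proc-B: need (1, 0) fits (1, 0); releases (2, 0), pool now (3, 0)
  proc-I: need (2, 0) fits (3, 0); releases (0, 2), pool now (3, 2)
  proc-A: need (0, 1) fits (3, 2); releases (1, 1), pool now (4, 3)
  proc-E: need (4, 3) fits (4, 3); releases (2, 3), pool now (6, 6)
  proc-D: need (6, 5) fits (6, 6); releases (2, 1), pool now (8, 7)


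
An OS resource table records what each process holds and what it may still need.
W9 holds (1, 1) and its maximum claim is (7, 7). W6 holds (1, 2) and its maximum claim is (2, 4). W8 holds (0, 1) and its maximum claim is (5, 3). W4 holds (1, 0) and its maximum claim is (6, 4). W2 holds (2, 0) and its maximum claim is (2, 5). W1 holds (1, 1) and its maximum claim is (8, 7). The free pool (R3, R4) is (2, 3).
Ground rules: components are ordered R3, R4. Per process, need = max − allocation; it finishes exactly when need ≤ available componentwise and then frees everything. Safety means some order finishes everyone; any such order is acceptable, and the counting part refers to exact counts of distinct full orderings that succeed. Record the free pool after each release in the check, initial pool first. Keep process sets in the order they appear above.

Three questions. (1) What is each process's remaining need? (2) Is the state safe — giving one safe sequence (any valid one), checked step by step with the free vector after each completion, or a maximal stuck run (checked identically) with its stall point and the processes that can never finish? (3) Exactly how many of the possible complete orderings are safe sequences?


(1) Outstanding need per process (order R3, R4):
  W9: (6, 6)
  W6: (1, 2)
  W8: (5, 2)
  W4: (5, 4)
  W2: (0, 5)
  W1: (7, 6)
(2) The state is SAFE; one workable sequence: W6, W2, W4, W8, W9, W1.
Key observation: reading the order forward, W2 is the first process whose need (0, 5) meets the free pool (3, 5) exactly on a resource it requests.
Check, step by step:
  pool = (2, 3)
  W6: need (1, 2) fits (2, 3); releases (1, 2), pool now (3, 5)
  W2: need (0, 5) fits (3, 5); releases (2, 0), pool now (5, 5)
  W4: need (5, 4) fits (5, 5); releases (1, 0), pool now (6, 5)
  W8: need (5, 2) fits (6, 5); releases (0, 1), pool now (6, 6)
  W9: need (6, 6) fits (6, 6); releases (1, 1), pool now (7, 7)
  W1: need (7, 6) fits (7, 7); releases (1, 1), pool now (8, 8)
(3) The exact count: 2 of the possible complete orderings are safe sequences.


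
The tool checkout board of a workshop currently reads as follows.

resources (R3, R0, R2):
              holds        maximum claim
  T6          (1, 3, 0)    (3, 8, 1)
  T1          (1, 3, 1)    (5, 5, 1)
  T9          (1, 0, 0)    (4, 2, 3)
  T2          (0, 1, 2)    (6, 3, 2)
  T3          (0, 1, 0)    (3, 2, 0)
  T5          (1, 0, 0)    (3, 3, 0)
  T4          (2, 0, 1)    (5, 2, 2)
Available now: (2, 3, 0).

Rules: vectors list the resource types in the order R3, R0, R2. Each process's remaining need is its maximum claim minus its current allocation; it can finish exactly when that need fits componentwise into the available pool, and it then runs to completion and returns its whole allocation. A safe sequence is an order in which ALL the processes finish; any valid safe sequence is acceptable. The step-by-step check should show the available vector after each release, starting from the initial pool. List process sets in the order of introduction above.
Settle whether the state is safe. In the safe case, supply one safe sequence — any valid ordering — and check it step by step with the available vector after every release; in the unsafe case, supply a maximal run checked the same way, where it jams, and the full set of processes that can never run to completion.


UNSAFE — no complete ordering exists.
Key observation: after T5, T3 the pool peaks at (3, 4, 0), and each blocked process is short somewhere: T6 on R0, R2; T1 on R3; T9 on R2; T2 on R3; T4 on R2.
A maximal execution: T5, T3 — then nothing else fits. Verifying each step:
  pool = (2, 3, 0)
  T5: need (2, 3, 0) fits (2, 3, 0); releases (1, 0, 0), pool now (3, 3, 0)
  T3: need (3, 1, 0) fits (3, 3, 0); releases (0, 1, 0), pool now (3, 4, 0)
  T6 still needs (2, 5, 1) but only (3, 4, 0) is free — short on R0 and R2
  T1 still needs (4, 2, 0) but only (3, 4, 0) is free — short on R3
  T9 still needs (3, 2, 3) but only (3, 4, 0) is free — short on R2
  T2 still needs (6, 2, 0) but only (3, 4, 0) is free — short on R3
  T4 still needs (3, 2, 1) but only (3, 4, 0) is free — short on R2
Processes that can never finish: T6, T1, T9, T2 and T4.


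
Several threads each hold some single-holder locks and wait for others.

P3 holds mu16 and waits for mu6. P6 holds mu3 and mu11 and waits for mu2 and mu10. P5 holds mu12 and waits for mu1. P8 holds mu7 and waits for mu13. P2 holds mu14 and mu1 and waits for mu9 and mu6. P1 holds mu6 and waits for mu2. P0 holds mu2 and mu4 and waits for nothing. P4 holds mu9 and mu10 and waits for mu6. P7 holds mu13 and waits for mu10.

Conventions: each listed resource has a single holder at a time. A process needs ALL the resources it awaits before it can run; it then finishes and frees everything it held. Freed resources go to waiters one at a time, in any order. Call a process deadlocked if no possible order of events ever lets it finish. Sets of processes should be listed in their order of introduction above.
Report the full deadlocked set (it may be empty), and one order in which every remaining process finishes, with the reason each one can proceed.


The deadlocked set is empty.
Key observation: the wait relation is loop-free; peeling off processes with no waits unwinds the whole state.
The rest can finish in the order P0, P1, P4, P2, P7, P5, P6, P8, P3.
Step-by-step check:
  P0 waits on nothing -> runs at once and releases mu2 and mu4
  P1 waits on mu2 — all released -> runs and releases mu6
  P4 waits on mu6 — all released -> runs and releases mu9 and mu10
  P2 waits on mu9 and mu6 — all released -> runs and releases mu14 and mu1
  P7 waits on mu10 — all released -> runs and releases mu13
  P5 waits on mu1 — all released -> runs and releases mu12
  P6 waits on mu2 and mu10 — all released -> runs and releases mu3 and mu11
  P8 waits on mu13 — all released -> runs and releases mu7
  P3 waits on mu6 — all released -> runs and releases mu16


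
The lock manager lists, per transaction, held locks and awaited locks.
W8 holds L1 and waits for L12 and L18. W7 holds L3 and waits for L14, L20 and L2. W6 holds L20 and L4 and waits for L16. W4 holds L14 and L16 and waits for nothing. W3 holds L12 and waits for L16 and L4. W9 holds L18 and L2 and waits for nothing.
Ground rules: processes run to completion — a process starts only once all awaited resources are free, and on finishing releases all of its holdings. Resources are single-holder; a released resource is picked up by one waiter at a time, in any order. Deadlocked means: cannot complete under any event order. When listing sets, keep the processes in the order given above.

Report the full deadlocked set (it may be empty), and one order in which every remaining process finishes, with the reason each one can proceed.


The deadlocked set is empty.
Key observation: all waits point, directly or indirectly, at processes that can finish, so nothing is permanently blocked.
A valid finishing order for the others: W9, W4, W6, W7, W3, W8.
Walking it through:
  W9 waits on nothing -> runs at once and releases L18 and L2
  W4 waits on nothing -> runs at once and releases L14 and L16
  W6 waits on L16 — all released -> runs and releases L20 and L4
  W7 waits on L14, L20 and L2 — all released -> runs and releases L3
  W3 waits on L16 and L4 — all released -> runs and releases L12
  W8 waits on L12 and L18 — all released -> runs and releases L1


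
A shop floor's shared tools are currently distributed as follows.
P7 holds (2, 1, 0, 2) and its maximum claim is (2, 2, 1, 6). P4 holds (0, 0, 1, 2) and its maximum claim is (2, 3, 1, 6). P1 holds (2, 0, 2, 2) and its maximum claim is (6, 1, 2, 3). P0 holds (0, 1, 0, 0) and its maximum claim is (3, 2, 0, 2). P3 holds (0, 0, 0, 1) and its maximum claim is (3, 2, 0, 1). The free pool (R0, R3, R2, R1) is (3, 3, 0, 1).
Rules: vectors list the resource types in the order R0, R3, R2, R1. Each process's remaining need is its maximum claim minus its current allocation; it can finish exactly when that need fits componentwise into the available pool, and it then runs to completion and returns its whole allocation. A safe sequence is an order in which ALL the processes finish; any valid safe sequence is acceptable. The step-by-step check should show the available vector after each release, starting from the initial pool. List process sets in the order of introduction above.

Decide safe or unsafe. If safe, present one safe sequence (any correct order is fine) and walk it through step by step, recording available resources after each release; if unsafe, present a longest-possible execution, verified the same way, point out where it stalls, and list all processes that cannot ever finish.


UNSAFE — no complete ordering exists.
Key observation: after P3, P0 the pool peaks at (3, 4, 0, 2), and each blocked process is short somewhere: P7 on R2, R1; P4 on R1; P1 on R0.
A maximal execution: P3, P0 — then nothing else fits. Verifying each step:
  pool = (3, 3, 0, 1)
  P3 needs (3, 2, 0, 0) <= (3, 3, 0, 1) -> finishes; pool += (0, 0, 0, 1) = (3, 3, 0, 2)
  P0 needs (3, 1, 0, 2) <= (3, 3, 0, 2) -> finishes; pool += (0, 1, 0, 0) = (3, 4, 0, 2)
  blocked: P7 wants (0, 1, 1, 4), pool (3, 4, 0, 2) — not enough R2 and R1
  blocked: P4 wants (2, 3, 0, 4), pool (3, 4, 0, 2) — not enough R1
  blocked: P1 wants (4, 1, 0, 1), pool (3, 4, 0, 2) — not enough R0
Processes that can never finish: P7, P4 and P1.


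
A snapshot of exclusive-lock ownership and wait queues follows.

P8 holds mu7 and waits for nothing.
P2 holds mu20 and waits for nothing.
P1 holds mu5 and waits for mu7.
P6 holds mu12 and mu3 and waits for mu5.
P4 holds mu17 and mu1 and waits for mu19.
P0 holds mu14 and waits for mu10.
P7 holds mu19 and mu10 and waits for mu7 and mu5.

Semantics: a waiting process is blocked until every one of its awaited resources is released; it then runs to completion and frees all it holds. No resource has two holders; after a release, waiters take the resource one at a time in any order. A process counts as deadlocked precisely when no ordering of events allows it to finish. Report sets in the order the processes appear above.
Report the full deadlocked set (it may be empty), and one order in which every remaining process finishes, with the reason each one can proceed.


Nothing here is deadlocked.
Key observation: the wait graph is acyclic; completion cascades from the unblocked processes through everyone else.
One completion order for the rest: P2, P8, P1, P7, P6, P4, P0.
Walking it through:
  P2 waits on nothing -> runs at once and releases mu20
  P8 waits on nothing -> runs at once and releases mu7
  P1: everything it awaited (mu7) is free; runs, freeing mu5
  P7: everything it awaited (mu7 and mu5) is free; runs, freeing mu19 and mu10
  P6: everything it awaited (mu5) is free; runs, freeing mu12 and mu3
  P4: everything it awaited (mu19) is free; runs, freeing mu17 and mu1
  P0: everything it awaited (mu10) is free; runs, freeing mu14


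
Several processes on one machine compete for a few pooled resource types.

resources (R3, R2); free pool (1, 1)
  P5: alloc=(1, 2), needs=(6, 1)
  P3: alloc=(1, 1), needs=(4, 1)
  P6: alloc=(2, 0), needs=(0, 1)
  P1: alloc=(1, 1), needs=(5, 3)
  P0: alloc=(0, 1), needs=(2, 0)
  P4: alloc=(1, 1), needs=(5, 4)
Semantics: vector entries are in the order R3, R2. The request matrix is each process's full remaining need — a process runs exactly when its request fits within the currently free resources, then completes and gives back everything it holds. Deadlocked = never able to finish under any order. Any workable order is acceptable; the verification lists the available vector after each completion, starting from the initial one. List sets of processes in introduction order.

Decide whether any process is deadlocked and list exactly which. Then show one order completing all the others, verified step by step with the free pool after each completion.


Deadlocked: P5, P3, P1 and P4.
Key observation: R3 is the bottleneck — with P6, P0 done the pool holds (3, 2), short of every remaining need.
The rest can finish in the order P6, P0. Verifying each step:
  pool = (1, 1)
  run P6 (needs (0, 1), free (1, 1)); after release of (2, 0) the pool is (3, 1)
  run P0 (needs (2, 0), free (3, 1)); after release of (0, 1) the pool is (3, 2)
None of the blocked processes ever fits:
  P5 still needs (6, 1) but only (3, 2) is free — short on R3
  P3 still needs (4, 1) but only (3, 2) is free — short on R3
  P1 still needs (5, 3) but only (3, 2) is free — short on R3 and R2
  P4 still needs (5, 4) but only (3, 2) is free — short on R3 and R2
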